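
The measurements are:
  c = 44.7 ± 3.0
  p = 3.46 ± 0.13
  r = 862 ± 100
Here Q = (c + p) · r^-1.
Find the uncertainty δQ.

Let u = c + p = 48.2. δu = √(δc² + δp²) = √(9.00 + 0.0169) = 3.00, so δu/u = 0.0624.
Q is then a monomial in u, r:
δQ/Q = √((δu/u)² + (-1·δr/r)²) = √(0.00389 + 0.0135) = 0.132
Q = 0.0559, so δQ = 0.132 × 0.0559 = 0.00736.

0.00736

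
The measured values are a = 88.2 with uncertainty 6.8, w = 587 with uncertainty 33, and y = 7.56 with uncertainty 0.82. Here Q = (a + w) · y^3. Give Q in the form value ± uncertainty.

Let u = a + w = 675. δu = √(δa² + δw²) = √(46.2 + 1090) = 33.7, so δu/u = 0.0499.
Q is then a monomial in u, y:
δQ/Q = √((δu/u)² + (3·δy/y)²) = √(0.00249 + 0.106) = 0.329
Q = 2.92e+05, so δQ = 0.329 × 2.92e+05 = 96000.

(2.92 ± 0.960) × 10^5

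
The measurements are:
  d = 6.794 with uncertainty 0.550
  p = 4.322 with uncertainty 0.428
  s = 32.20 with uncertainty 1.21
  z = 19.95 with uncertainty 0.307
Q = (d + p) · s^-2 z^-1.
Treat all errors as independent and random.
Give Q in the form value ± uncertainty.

Let u = d + p = 11.12. δu = √(δd² + δp²) = √(0.303 + 0.183) = 0.697, so δu/u = 0.0627.
Q is then a monomial in u, s, z:
δQ/Q = √((δu/u)² + (-2·δs/s)² + (-1·δz/z)²) = √(0.00393 + 0.00565 + 0.000237) = 0.0991
Q = 0.0005374, so δQ = 0.0991 × 0.0005374 = 5.32e-05.

(5.374 ± 0.532) × 10^-4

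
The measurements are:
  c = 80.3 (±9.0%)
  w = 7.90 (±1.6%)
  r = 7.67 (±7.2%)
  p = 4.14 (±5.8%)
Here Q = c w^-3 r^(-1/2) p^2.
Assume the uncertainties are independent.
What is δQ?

Relative error in a monomial: (δQ/Q)² = Σ (nᵢ · δxᵢ/xᵢ)².
  (1·δc/c)² = (1×0.0900)² = 0.00810;  (-3·δw/w)² = (-3×0.0160)² = 0.00230;  (−½·δr/r)² = (-0.5×0.0720)² = 0.00130;  (2·δp/p)² = (2×0.0580)² = 0.0135
δQ/Q = √(0.0252) = 0.159
Q = 1.01, so δQ = 0.159 × 1.01 = 0.160.

0.160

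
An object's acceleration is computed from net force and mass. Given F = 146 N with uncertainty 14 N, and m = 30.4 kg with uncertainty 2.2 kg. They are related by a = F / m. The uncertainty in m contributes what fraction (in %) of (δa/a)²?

36.3%

(δa/a)² = (1·δF/F)² + (-1·δm/m)²
  F term: (1×0.0959)² = 0.00919
  m term: (-1×0.0724)² = 0.00524
Total = 0.0144. Share from m = 0.00524/0.0144 = 0.363.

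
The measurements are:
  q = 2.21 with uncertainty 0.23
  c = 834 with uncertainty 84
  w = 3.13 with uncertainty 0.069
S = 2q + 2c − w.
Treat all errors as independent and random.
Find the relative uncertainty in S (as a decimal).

Absolute uncertainties add in quadrature for a linear combination:
  (2·δq)² = 0.212;  (2·δc)² = 28200;  (δw)² = 0.00476
δS = √(28200) = 168
S = 1670, so δS/S = 168/1670 = 0.101.

0.101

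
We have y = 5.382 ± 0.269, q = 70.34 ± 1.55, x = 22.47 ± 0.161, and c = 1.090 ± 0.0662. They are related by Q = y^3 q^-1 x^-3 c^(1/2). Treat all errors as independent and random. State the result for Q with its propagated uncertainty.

Products/powers → add relative errors in quadrature, weighted by exponent:
  (3·δy/y)² = (3×0.0500)² = 0.0225;  (-1·δq/q)² = (-1×0.0220)² = 0.000486;  (-3·δx/x)² = (-3×0.00717)² = 0.000462;  (½·δc/c)² = (0.5×0.0607)² = 0.000922
δQ/Q = √(0.0244) = 0.156
Q = 0.0002040, so δQ = 0.156 × 0.0002040 = 3.18e-05.

(2.040 ± 0.318) × 10^-4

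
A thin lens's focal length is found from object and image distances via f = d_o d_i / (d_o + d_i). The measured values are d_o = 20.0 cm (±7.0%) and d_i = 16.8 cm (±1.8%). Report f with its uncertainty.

∂f/∂d_o = (d_i/(d_o+d_i))² = 0.208;  ∂f/∂d_i = (d_o/(d_o+d_i))² = 0.295
δf = √((∂f/∂d_o · δd_o)² + (∂f/∂d_i · δd_i)²) = √(0.0851 + 0.00798) = 0.305 cm
f = 9.13 cm.

9.13 ± 0.305 cm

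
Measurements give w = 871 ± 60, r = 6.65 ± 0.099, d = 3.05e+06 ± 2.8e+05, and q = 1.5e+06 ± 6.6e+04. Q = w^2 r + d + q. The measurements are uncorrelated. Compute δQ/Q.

0.0788

Let p = w^2·r = 5.04e+06. δp/p = √((2·δw/w)² + (1·δr/r)²) = √(0.0190 + 0.000222) = 0.139, so δp = 6.99e+05.
Q = p + d + q: δQ = √(δp² + δd² + δq²) = √(4.89e+11 + 7.84e+10 + 4.36e+09) = 7.56e+05
Q = 9.59e+06, so δQ/Q = 7.56e+05/9.59e+06 = 0.0788.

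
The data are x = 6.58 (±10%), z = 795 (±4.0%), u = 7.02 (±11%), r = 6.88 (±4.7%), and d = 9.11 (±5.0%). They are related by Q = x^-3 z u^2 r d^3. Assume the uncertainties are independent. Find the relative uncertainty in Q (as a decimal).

0.406

Products/powers → add relative errors in quadrature, weighted by exponent:
  (-3·δx/x)² = (-3×0.100)² = 0.0900;  (1·δz/z)² = (1×0.0400)² = 0.00160;  (2·δu/u)² = (2×0.110)² = 0.0484;  (1·δr/r)² = (1×0.0470)² = 0.00221;  (3·δd/d)² = (3×0.0500)² = 0.0225
δQ/Q = √(0.165) = 0.406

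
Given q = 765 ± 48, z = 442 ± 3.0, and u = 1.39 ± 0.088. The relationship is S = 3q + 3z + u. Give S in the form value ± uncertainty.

3620 ± 144

Each term contributes (cᵢ δxᵢ)² to (δS)²:
  (3·δq)² = 20700;  (3·δz)² = 81.0;  (δu)² = 0.00774
δS = √(20800) = 144
S = 3620.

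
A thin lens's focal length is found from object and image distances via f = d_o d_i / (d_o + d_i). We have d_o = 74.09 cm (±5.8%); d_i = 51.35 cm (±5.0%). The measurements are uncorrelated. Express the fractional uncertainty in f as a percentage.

∂f/∂d_o = (d_i/(d_o+d_i))² = 0.168;  ∂f/∂d_i = (d_o/(d_o+d_i))² = 0.349
δf = √((∂f/∂d_o · δd_o)² + (∂f/∂d_i · δd_i)²) = √(0.519 + 0.802) = 1.15 cm
f = 30.33 cm, so δf/f = 1.15/30.33 = 0.0379.

3.79%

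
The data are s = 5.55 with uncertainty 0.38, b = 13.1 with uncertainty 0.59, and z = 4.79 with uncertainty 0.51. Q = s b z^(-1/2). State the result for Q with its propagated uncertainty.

Each factor contributes (exponent × relative error)² to (δQ/Q)²:
  (1·δs/s)² = (1×0.0685)² = 0.00469;  (1·δb/b)² = (1×0.0450)² = 0.00203;  (−½·δz/z)² = (-0.5×0.106)² = 0.00283
δQ/Q = √(0.00955) = 0.0977
Q = 33.2, so δQ = 0.0977 × 33.2 = 3.25.

33.2 ± 3.25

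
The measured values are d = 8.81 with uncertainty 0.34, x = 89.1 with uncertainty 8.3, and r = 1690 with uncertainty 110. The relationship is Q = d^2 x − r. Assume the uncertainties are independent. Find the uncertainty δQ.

Let p = d^2·x = 6920. δp/p = √((2·δd/d)² + (1·δx/x)²) = √(0.00596 + 0.00868) = 0.121, so δp = 837.
Q = p − r: δQ = √(δp² + δr²) = √(7e+05 + 12100) = 844

844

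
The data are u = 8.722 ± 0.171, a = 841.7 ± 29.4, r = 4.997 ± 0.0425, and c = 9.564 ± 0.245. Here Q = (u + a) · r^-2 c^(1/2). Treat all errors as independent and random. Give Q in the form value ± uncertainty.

105.3 ± 4.28

Let w = u + a = 850.4. δw = √(δu² + δa²) = √(0.0292 + 864) = 29.4, so δw/w = 0.0346.
Q is then a monomial in w, r, c:
δQ/Q = √((δw/w)² + (-2·δr/r)² + (½·δc/c)²) = √(0.00120 + 0.000289 + 0.000164) = 0.0406
Q = 105.3, so δQ = 0.0406 × 105.3 = 4.28.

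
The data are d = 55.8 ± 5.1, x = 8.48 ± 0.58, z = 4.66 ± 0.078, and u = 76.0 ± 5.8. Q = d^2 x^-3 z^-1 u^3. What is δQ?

1.72e+05

Q is a product of powers, so relative uncertainties combine in quadrature:
  (2·δd/d)² = (2×0.0914)² = 0.0334;  (-3·δx/x)² = (-3×0.0684)² = 0.0421;  (-1·δz/z)² = (-1×0.0167)² = 0.000280;  (3·δu/u)² = (3×0.0763)² = 0.0524
δQ/Q = √(0.128) = 0.358
Q = 4.81e+05, so δQ = 0.358 × 4.81e+05 = 1.72e+05.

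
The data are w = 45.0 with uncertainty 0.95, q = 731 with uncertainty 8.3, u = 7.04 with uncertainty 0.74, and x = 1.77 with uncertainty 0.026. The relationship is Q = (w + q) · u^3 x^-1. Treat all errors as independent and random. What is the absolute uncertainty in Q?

Let h = w + q = 776. δh = √(δw² + δq²) = √(0.902 + 68.9) = 8.35, so δh/h = 0.0108.
Q is then a monomial in h, u, x:
δQ/Q = √((δh/h)² + (3·δu/u)² + (-1·δx/x)²) = √(0.000116 + 0.0994 + 0.000216) = 0.316
Q = 1.53e+05, so δQ = 0.316 × 1.53e+05 = 48300.

48300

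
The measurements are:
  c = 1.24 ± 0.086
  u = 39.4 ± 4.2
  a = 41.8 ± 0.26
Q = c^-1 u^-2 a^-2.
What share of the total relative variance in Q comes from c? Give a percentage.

9.54%

(δQ/Q)² = (-1·δc/c)² + (-2·δu/u)² + (-2·δa/a)²
  c term: (-1×0.0694)² = 0.00481
  u term: (-2×0.107)² = 0.0455
  a term: (-2×0.00622)² = 0.000155
Total = 0.0504. Share from c = 0.00481/0.0504 = 0.0954.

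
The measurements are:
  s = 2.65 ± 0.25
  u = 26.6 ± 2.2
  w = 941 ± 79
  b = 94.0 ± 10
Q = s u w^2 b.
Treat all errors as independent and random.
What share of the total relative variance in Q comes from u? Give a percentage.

(δQ/Q)² = (1·δs/s)² + (1·δu/u)² + (2·δw/w)² + (1·δb/b)²
  s term: (1×0.0943)² = 0.00890
  u term: (1×0.0827)² = 0.00684
  w term: (2×0.0840)² = 0.0282
  b term: (1×0.106)² = 0.0113
Total = 0.0553. Share from u = 0.00684/0.0553 = 0.124.

12.4%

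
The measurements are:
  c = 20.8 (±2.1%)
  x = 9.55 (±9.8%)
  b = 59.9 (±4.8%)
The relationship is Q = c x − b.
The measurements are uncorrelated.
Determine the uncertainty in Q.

Let p = c·x = 199. δp/p = √((1·δc/c)² + (1·δx/x)²) = √(0.000441 + 0.00960) = 0.100, so δp = 19.9.
Q = p − b: δQ = √(δp² + δb²) = √(396 + 8.27) = 20.1

20.1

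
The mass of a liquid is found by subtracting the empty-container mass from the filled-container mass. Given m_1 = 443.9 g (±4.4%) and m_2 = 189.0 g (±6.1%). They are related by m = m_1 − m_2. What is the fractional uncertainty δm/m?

0.0890

For a sum/difference, combine absolute errors in quadrature:
  (δm_1)² = 381;  (δm_2)² = 133
δm = √(514) = 22.7 g
m = 254.9 g, so δm/m = 22.7/254.9 = 0.0890.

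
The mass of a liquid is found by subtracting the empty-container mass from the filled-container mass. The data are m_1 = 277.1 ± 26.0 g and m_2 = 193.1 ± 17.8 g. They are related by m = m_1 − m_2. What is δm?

31.5 g

Absolute uncertainties add in quadrature for a linear combination:
  (δm_1)² = 676;  (δm_2)² = 317
δm = √(993) = 31.5 g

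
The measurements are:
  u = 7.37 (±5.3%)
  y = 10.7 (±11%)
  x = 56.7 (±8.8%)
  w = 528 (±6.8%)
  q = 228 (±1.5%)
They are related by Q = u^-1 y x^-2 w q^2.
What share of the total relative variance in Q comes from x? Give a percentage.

(δQ/Q)² = (-1·δu/u)² + (1·δy/y)² + (-2·δx/x)² + (1·δw/w)² + (2·δq/q)²
  u term: (-1×0.0530)² = 0.00281
  y term: (1×0.110)² = 0.0121
  x term: (-2×0.0880)² = 0.0310
  w term: (1×0.0680)² = 0.00462
  q term: (2×0.0150)² = 0.000900
Total = 0.0514. Share from x = 0.0310/0.0514 = 0.603.

60.3%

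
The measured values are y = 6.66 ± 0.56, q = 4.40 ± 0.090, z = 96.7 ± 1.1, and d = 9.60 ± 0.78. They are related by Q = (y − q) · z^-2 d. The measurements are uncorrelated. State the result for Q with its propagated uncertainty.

0.00232 ± 0.000614

Let u = y − q = 2.26. δu = √(δy² + δq²) = √(0.314 + 0.00810) = 0.567, so δu/u = 0.251.
Q is then a monomial in u, z, d:
δQ/Q = √((δu/u)² + (-2·δz/z)² + (1·δd/d)²) = √(0.0630 + 0.000518 + 0.00660) = 0.265
Q = 0.00232, so δQ = 0.265 × 0.00232 = 0.000614.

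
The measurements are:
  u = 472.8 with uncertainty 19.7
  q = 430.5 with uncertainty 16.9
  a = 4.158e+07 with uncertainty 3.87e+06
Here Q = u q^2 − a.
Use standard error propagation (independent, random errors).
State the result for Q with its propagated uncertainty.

Let p = u·q^2 = 8.762e+07. δp/p = √((1·δu/u)² + (2·δq/q)²) = √(0.00174 + 0.00616) = 0.0889, so δp = 7.79e+06.
Q = p − a: δQ = √(δp² + δa²) = √(6.07e+13 + 1.5e+13) = 8.7e+06
Q = 4.604e+07.

(4.604 ± 0.870) × 10^7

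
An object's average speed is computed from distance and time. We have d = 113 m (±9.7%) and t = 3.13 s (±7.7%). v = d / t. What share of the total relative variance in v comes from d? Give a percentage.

(δv/v)² = (1·δd/d)² + (-1·δt/t)²
  d term: (1×0.0970)² = 0.00941
  t term: (-1×0.0770)² = 0.00593
Total = 0.0153. Share from d = 0.00941/0.0153 = 0.613.

61.3%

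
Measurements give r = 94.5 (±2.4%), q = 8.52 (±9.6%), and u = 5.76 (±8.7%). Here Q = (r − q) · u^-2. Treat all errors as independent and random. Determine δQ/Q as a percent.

17.6%

Let w = r − q = 86.0. δw = √(δr² + δq²) = √(5.14 + 0.669) = 2.41, so δw/w = 0.0280.
Q is then a monomial in w, u:
δQ/Q = √((δw/w)² + (-2·δu/u)²) = √(0.000786 + 0.0303) = 0.176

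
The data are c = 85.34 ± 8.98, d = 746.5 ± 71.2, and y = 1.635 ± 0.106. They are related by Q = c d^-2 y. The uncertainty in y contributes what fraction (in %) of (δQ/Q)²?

(δQ/Q)² = (1·δc/c)² + (-2·δd/d)² + (1·δy/y)²
  c term: (1×0.105)² = 0.0111
  d term: (-2×0.0954)² = 0.0364
  y term: (1×0.0648)² = 0.00420
Total = 0.0517. Share from y = 0.00420/0.0517 = 0.0814.

8.14%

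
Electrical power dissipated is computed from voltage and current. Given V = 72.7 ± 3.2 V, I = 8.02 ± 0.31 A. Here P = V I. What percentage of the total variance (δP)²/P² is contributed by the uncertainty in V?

56.5%

(δP/P)² = (1·δV/V)² + (1·δI/I)²
  V term: (1×0.0440)² = 0.00194
  I term: (1×0.0387)² = 0.00149
Total = 0.00343. Share from V = 0.00194/0.00343 = 0.565.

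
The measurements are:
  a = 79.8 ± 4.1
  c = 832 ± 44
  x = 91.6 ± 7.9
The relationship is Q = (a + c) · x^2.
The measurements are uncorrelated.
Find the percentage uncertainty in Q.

17.9%

Let u = a + c = 912. δu = √(δa² + δc²) = √(16.8 + 1940) = 44.2, so δu/u = 0.0485.
Q is then a monomial in u, x:
δQ/Q = √((δu/u)² + (2·δx/x)²) = √(0.00235 + 0.0298) = 0.179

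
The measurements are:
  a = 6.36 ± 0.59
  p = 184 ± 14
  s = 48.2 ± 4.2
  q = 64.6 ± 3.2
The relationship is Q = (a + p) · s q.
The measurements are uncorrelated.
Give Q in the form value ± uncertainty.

(5.93 ± 0.737) × 10^5

Let u = a + p = 190. δu = √(δa² + δp²) = √(0.348 + 196) = 14.0, so δu/u = 0.0736.
Q is then a monomial in u, s, q:
δQ/Q = √((δu/u)² + (1·δs/s)² + (1·δq/q)²) = √(0.00542 + 0.00759 + 0.00245) = 0.124
Q = 5.93e+05, so δQ = 0.124 × 5.93e+05 = 73700.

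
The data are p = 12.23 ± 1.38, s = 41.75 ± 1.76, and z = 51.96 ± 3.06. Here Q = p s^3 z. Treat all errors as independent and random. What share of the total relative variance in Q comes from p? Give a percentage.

39.5%

(δQ/Q)² = (1·δp/p)² + (3·δs/s)² + (1·δz/z)²
  p term: (1×0.113)² = 0.0127
  s term: (3×0.0422)² = 0.0160
  z term: (1×0.0589)² = 0.00347
Total = 0.0322. Share from p = 0.0127/0.0322 = 0.395.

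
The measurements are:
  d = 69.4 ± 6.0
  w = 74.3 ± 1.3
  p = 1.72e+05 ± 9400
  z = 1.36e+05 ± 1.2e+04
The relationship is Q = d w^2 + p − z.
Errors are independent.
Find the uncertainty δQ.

Let h = d·w^2 = 3.83e+05. δh/h = √((1·δd/d)² + (2·δw/w)²) = √(0.00747 + 0.00122) = 0.0933, so δh = 35700.
Q = h + p − z: δQ = √(δh² + δp² + δz²) = √(1.28e+09 + 8.84e+07 + 1.44e+08) = 38800

38800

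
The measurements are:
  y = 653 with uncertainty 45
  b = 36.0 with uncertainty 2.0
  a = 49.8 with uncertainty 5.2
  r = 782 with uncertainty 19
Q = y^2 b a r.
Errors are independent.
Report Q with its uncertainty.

(5.98 ± 1.10) × 10^11

Each factor contributes (exponent × relative error)² to (δQ/Q)²:
  (2·δy/y)² = (2×0.0689)² = 0.0190;  (1·δb/b)² = (1×0.0556)² = 0.00309;  (1·δa/a)² = (1×0.104)² = 0.0109;  (1·δr/r)² = (1×0.0243)² = 0.000590
δQ/Q = √(0.0336) = 0.183
Q = 5.98e+11, so δQ = 0.183 × 5.98e+11 = 1.1e+11.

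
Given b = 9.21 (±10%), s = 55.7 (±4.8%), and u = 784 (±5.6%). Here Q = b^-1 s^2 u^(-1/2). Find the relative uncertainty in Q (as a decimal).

0.141

Relative error in a monomial: (δQ/Q)² = Σ (nᵢ · δxᵢ/xᵢ)².
  (-1·δb/b)² = (-1×0.100)² = 0.0100;  (2·δs/s)² = (2×0.0480)² = 0.00922;  (−½·δu/u)² = (-0.5×0.0560)² = 0.000784
δQ/Q = √(0.0200) = 0.141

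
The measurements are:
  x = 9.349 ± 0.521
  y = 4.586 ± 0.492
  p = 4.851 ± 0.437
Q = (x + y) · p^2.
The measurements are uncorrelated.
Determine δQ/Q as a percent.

Let u = x + y = 13.94. δu = √(δx² + δy²) = √(0.271 + 0.242) = 0.717, so δu/u = 0.0514.
Q is then a monomial in u, p:
δQ/Q = √((δu/u)² + (2·δp/p)²) = √(0.00264 + 0.0325) = 0.187

18.7%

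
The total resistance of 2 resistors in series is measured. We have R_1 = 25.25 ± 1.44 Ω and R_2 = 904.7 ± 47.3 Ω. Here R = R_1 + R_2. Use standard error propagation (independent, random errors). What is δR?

47.3 Ω

Absolute uncertainties add in quadrature for a linear combination:
  (δR_1)² = 2.07;  (δR_2)² = 2240
δR = √(2240) = 47.3 Ω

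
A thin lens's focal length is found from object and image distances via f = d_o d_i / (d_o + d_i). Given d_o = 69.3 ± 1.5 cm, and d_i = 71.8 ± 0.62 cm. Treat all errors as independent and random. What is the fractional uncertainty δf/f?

0.0118

∂f/∂d_o = (d_i/(d_o+d_i))² = 0.259;  ∂f/∂d_i = (d_o/(d_o+d_i))² = 0.241
δf = √((∂f/∂d_o · δd_o)² + (∂f/∂d_i · δd_i)²) = √(0.151 + 0.0224) = 0.416 cm
f = 35.3 cm, so δf/f = 0.416/35.3 = 0.0118.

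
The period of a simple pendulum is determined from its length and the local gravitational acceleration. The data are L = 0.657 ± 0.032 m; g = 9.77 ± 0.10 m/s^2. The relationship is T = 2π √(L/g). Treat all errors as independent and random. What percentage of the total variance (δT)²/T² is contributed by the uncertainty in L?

(δT/T)² = (½·δL/L)² + (−½·δg/g)²
  L term: (0.5×0.0487)² = 0.000593
  g term: (-0.5×0.0102)² = 2.62e-05
Total = 0.000619. Share from L = 0.000593/0.000619 = 0.958.

95.8%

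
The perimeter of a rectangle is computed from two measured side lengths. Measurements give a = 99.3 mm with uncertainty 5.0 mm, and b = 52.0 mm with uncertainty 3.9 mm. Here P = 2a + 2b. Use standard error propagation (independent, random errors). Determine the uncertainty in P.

P is a linear combination, so absolute uncertainties add in quadrature:
  (2·δa)² = 100;  (2·δb)² = 60.8
δP = √(161) = 12.7 mm

12.7 mm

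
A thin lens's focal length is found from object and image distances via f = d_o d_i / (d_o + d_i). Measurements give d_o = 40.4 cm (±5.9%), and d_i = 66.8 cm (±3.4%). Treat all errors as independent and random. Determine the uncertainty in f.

∂f/∂d_o = (d_i/(d_o+d_i))² = 0.388;  ∂f/∂d_i = (d_o/(d_o+d_i))² = 0.142
δf = √((∂f/∂d_o · δd_o)² + (∂f/∂d_i · δd_i)²) = √(0.857 + 0.104) = 0.980 cm

0.980 cm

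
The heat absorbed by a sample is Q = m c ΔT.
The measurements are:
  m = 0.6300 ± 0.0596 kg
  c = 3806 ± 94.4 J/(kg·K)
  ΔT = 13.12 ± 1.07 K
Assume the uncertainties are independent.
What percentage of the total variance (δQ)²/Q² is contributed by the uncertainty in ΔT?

41.0%

(δQ/Q)² = (1·δm/m)² + (1·δc/c)² + (1·δΔT/ΔT)²
  m term: (1×0.0946)² = 0.00895
  c term: (1×0.0248)² = 0.000615
  ΔT term: (1×0.0816)² = 0.00665
Total = 0.0162. Share from ΔT = 0.00665/0.0162 = 0.410.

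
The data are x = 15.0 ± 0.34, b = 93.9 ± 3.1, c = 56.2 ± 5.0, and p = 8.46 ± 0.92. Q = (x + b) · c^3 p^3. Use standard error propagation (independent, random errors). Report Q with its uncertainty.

Let u = x + b = 109. δu = √(δx² + δb²) = √(0.116 + 9.61) = 3.12, so δu/u = 0.0286.
Q is then a monomial in u, c, p:
δQ/Q = √((δu/u)² + (3·δc/c)² + (3·δp/p)²) = √(0.000820 + 0.0712 + 0.106) = 0.422
Q = 1.17e+10, so δQ = 0.422 × 1.17e+10 = 4.94e+09.

(1.17 ± 0.494) × 10^10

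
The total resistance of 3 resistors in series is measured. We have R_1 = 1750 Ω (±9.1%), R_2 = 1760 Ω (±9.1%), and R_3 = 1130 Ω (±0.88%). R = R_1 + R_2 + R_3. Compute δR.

Absolute uncertainties add in quadrature for a linear combination:
  (δR_1)² = 25400;  (δR_2)² = 25700;  (δR_3)² = 98.9
δR = √(51100) = 226 Ω

226 Ω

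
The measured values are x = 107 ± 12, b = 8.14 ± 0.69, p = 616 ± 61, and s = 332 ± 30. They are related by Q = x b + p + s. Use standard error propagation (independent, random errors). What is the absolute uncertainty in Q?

140

Let w = x·b = 871. δw/w = √((1·δx/x)² + (1·δb/b)²) = √(0.0126 + 0.00719) = 0.141, so δw = 122.
Q = w + p + s: δQ = √(δw² + δp² + δs²) = √(15000 + 3720 + 900) = 140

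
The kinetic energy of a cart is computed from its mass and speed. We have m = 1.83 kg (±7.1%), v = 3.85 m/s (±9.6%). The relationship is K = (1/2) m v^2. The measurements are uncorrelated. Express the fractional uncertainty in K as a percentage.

20.5%

For a monomial K ∝ m, v^2, fractional errors add in quadrature:
  (1·δm/m)² = (1×0.0710)² = 0.00504;  (2·δv/v)² = (2×0.0960)² = 0.0369
δK/K = √(0.0419) = 0.205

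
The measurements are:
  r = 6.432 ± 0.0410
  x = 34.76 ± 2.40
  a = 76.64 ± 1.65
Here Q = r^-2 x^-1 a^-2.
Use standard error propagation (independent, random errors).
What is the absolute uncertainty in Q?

Q is a product of powers, so relative uncertainties combine in quadrature:
  (-2·δr/r)² = (-2×0.00637)² = 0.000163;  (-1·δx/x)² = (-1×0.0690)² = 0.00477;  (-2·δa/a)² = (-2×0.0215)² = 0.00185
δQ/Q = √(0.00678) = 0.0824
Q = 1.184e-07, so δQ = 0.0824 × 1.184e-07 = 9.75e-09.

9.75e-09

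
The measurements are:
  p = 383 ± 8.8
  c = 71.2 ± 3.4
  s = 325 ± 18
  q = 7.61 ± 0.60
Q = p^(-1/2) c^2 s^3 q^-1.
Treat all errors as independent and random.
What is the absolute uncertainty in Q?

2.43e+08

For a monomial Q ∝ p^(-1/2), c^2, s^3, q^-1, fractional errors add in quadrature:
  (−½·δp/p)² = (-0.5×0.0230)² = 0.000132;  (2·δc/c)² = (2×0.0478)² = 0.00912;  (3·δs/s)² = (3×0.0554)² = 0.0276;  (-1·δq/q)² = (-1×0.0788)² = 0.00622
δQ/Q = √(0.0431) = 0.208
Q = 1.17e+09, so δQ = 0.208 × 1.17e+09 = 2.43e+08.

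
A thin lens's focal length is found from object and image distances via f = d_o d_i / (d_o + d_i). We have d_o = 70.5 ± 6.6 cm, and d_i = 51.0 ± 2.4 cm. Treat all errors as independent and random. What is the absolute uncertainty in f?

∂f/∂d_o = (d_i/(d_o+d_i))² = 0.176;  ∂f/∂d_i = (d_o/(d_o+d_i))² = 0.337
δf = √((∂f/∂d_o · δd_o)² + (∂f/∂d_i · δd_i)²) = √(1.35 + 0.653) = 1.42 cm

1.42 cm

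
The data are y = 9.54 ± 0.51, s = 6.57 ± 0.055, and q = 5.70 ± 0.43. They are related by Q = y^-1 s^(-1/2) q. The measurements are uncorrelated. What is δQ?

0.0216

For a monomial Q ∝ y^-1, s^(-1/2), q, fractional errors add in quadrature:
  (-1·δy/y)² = (-1×0.0535)² = 0.00286;  (−½·δs/s)² = (-0.5×0.00837)² = 1.75e-05;  (1·δq/q)² = (1×0.0754)² = 0.00569
δQ/Q = √(0.00857) = 0.0926
Q = 0.233, so δQ = 0.0926 × 0.233 = 0.0216.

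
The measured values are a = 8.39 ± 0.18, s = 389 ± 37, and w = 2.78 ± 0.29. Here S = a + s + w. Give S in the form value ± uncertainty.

400 ± 37.0

Sums and differences: (δS)² = Σ (cᵢ δxᵢ)².
  (δa)² = 0.0324;  (δs)² = 1370;  (δw)² = 0.0841
δS = √(1370) = 37.0
S = 400.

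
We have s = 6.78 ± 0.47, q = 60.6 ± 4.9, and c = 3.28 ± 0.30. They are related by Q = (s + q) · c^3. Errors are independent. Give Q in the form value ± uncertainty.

2380 ± 675

Let u = s + q = 67.4. δu = √(δs² + δq²) = √(0.221 + 24.0) = 4.92, so δu/u = 0.0731.
Q is then a monomial in u, c:
δQ/Q = √((δu/u)² + (3·δc/c)²) = √(0.00534 + 0.0753) = 0.284
Q = 2380, so δQ = 0.284 × 2380 = 675.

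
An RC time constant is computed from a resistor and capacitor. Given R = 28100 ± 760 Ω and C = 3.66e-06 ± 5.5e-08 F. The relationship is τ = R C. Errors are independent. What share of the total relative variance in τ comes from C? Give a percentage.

(δτ/τ)² = (1·δR/R)² + (1·δC/C)²
  R term: (1×0.0270)² = 0.000732
  C term: (1×0.0150)² = 0.000226
Total = 0.000957. Share from C = 0.000226/0.000957 = 0.236.

23.6%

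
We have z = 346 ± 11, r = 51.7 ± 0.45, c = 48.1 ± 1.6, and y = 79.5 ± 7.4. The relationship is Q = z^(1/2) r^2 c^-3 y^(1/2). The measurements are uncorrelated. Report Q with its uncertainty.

For a monomial Q ∝ z^(1/2), r^2, c^-3, y^(1/2), fractional errors add in quadrature:
  (½·δz/z)² = (0.5×0.0318)² = 0.000253;  (2·δr/r)² = (2×0.00870)² = 0.000303;  (-3·δc/c)² = (-3×0.0333)² = 0.00996;  (½·δy/y)² = (0.5×0.0931)² = 0.00217
δQ/Q = √(0.0127) = 0.113
Q = 3.98, so δQ = 0.113 × 3.98 = 0.449.

3.98 ± 0.449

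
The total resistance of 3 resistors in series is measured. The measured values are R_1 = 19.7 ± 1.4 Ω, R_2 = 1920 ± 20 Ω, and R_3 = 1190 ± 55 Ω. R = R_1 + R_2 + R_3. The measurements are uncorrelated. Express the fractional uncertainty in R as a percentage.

1.87%

Each term contributes (cᵢ δxᵢ)² to (δR)²:
  (δR_1)² = 1.96;  (δR_2)² = 400;  (δR_3)² = 3020
δR = √(3430) = 58.5 Ω
R = 3130 Ω, so δR/R = 58.5/3130 = 0.0187.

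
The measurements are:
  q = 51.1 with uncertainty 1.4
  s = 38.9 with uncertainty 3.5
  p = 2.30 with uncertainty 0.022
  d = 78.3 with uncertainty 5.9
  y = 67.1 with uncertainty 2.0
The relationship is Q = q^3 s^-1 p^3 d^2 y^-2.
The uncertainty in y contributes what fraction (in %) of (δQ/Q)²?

8.47%

(δQ/Q)² = (3·δq/q)² + (-1·δs/s)² + (3·δp/p)² + (2·δd/d)² + (-2·δy/y)²
  q term: (3×0.0274)² = 0.00676
  s term: (-1×0.0900)² = 0.00810
  p term: (3×0.00957)² = 0.000823
  d term: (2×0.0754)² = 0.0227
  y term: (-2×0.0298)² = 0.00355
Total = 0.0419. Share from y = 0.00355/0.0419 = 0.0847.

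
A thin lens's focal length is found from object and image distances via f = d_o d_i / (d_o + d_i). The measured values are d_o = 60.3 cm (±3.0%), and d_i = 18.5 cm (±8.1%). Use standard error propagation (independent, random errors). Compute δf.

0.883 cm

∂f/∂d_o = (d_i/(d_o+d_i))² = 0.0551;  ∂f/∂d_i = (d_o/(d_o+d_i))² = 0.586
δf = √((∂f/∂d_o · δd_o)² + (∂f/∂d_i · δd_i)²) = √(0.00994 + 0.770) = 0.883 cm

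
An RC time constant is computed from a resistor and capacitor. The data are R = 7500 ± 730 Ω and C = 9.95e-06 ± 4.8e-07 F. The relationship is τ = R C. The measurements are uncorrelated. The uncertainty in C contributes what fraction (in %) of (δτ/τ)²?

(δτ/τ)² = (1·δR/R)² + (1·δC/C)²
  R term: (1×0.0973)² = 0.00947
  C term: (1×0.0482)² = 0.00233
Total = 0.0118. Share from C = 0.00233/0.0118 = 0.197.

19.7%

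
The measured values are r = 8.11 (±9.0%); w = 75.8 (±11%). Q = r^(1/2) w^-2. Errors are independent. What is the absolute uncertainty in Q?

0.000111

Q is a product of powers, so relative uncertainties combine in quadrature:
  (½·δr/r)² = (0.5×0.0900)² = 0.00202;  (-2·δw/w)² = (-2×0.110)² = 0.0484
δQ/Q = √(0.0504) = 0.225
Q = 0.000496, so δQ = 0.225 × 0.000496 = 0.000111.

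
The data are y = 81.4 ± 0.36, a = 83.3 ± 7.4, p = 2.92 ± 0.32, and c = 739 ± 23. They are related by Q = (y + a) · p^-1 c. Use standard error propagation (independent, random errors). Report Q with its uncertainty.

Let u = y + a = 165. δu = √(δy² + δa²) = √(0.130 + 54.8) = 7.41, so δu/u = 0.0450.
Q is then a monomial in u, p, c:
δQ/Q = √((δu/u)² + (-1·δp/p)² + (1·δc/c)²) = √(0.00202 + 0.0120 + 0.000969) = 0.122
Q = 41700, so δQ = 0.122 × 41700 = 5110.

41700 ± 5110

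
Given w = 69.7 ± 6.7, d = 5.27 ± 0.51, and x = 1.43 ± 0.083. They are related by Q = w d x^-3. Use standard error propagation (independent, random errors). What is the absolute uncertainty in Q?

27.8

For a monomial Q ∝ w, d, x^-3, fractional errors add in quadrature:
  (1·δw/w)² = (1×0.0961)² = 0.00924;  (1·δd/d)² = (1×0.0968)² = 0.00937;  (-3·δx/x)² = (-3×0.0580)² = 0.0303
δQ/Q = √(0.0489) = 0.221
Q = 126, so δQ = 0.221 × 126 = 27.8.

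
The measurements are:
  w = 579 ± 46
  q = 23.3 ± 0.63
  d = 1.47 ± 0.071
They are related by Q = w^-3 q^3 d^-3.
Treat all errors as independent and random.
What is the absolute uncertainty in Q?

5.96e-06

Q is a product of powers, so relative uncertainties combine in quadrature:
  (-3·δw/w)² = (-3×0.0794)² = 0.0568;  (3·δq/q)² = (3×0.0270)² = 0.00658;  (-3·δd/d)² = (-3×0.0483)² = 0.0210
δQ/Q = √(0.0844) = 0.290
Q = 2.05e-05, so δQ = 0.290 × 2.05e-05 = 5.96e-06.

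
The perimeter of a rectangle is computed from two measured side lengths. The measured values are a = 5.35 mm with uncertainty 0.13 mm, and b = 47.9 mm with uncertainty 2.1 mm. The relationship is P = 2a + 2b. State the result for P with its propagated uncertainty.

For a sum/difference, combine absolute errors in quadrature:
  (2·δa)² = 0.0676;  (2·δb)² = 17.6
δP = √(17.7) = 4.21 mm
P = 106 mm.

106 ± 4.21 mm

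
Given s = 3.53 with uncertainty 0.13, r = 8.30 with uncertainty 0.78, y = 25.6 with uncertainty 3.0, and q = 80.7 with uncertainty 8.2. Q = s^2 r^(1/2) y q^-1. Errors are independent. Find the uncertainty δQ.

Q is a product of powers, so relative uncertainties combine in quadrature:
  (2·δs/s)² = (2×0.0368)² = 0.00542;  (½·δr/r)² = (0.5×0.0940)² = 0.00221;  (1·δy/y)² = (1×0.117)² = 0.0137;  (-1·δq/q)² = (-1×0.102)² = 0.0103
δQ/Q = √(0.0317) = 0.178
Q = 11.4, so δQ = 0.178 × 11.4 = 2.03.

2.03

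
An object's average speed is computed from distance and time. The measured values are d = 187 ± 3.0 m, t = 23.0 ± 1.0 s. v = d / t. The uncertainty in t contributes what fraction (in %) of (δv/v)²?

88.0%

(δv/v)² = (1·δd/d)² + (-1·δt/t)²
  d term: (1×0.0160)² = 0.000257
  t term: (-1×0.0435)² = 0.00189
Total = 0.00215. Share from t = 0.00189/0.00215 = 0.880.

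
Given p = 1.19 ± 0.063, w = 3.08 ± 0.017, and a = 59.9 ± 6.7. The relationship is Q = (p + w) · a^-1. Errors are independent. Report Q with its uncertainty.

0.0713 ± 0.00805

Let u = p + w = 4.27. δu = √(δp² + δw²) = √(0.00397 + 0.000289) = 0.0653, so δu/u = 0.0153.
Q is then a monomial in u, a:
δQ/Q = √((δu/u)² + (-1·δa/a)²) = √(0.000234 + 0.0125) = 0.113
Q = 0.0713, so δQ = 0.113 × 0.0713 = 0.00805.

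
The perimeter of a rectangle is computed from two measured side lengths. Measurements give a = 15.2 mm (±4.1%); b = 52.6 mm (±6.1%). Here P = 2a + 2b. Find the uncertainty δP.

Sums and differences: (δP)² = Σ (cᵢ δxᵢ)².
  (2·δa)² = 1.55;  (2·δb)² = 41.2
δP = √(42.7) = 6.54 mm

6.54 mm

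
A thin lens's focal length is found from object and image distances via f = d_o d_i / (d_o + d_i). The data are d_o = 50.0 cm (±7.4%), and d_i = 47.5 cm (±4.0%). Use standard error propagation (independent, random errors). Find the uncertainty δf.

∂f/∂d_o = (d_i/(d_o+d_i))² = 0.237;  ∂f/∂d_i = (d_o/(d_o+d_i))² = 0.263
δf = √((∂f/∂d_o · δd_o)² + (∂f/∂d_i · δd_i)²) = √(0.771 + 0.250) = 1.01 cm

1.01 cm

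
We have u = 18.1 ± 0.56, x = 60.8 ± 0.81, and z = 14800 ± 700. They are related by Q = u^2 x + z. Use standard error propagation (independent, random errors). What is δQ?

1440

Let p = u^2·x = 19900. δp/p = √((2·δu/u)² + (1·δx/x)²) = √(0.00383 + 0.000177) = 0.0633, so δp = 1260.
Q = p + z: δQ = √(δp² + δz²) = √(1.59e+06 + 4.9e+05) = 1440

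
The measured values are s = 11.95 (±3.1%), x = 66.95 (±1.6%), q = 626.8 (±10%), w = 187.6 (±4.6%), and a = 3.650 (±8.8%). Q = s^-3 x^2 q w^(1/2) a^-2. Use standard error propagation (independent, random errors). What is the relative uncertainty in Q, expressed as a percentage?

Since Q is a product/quotient, work with relative uncertainties:
  (-3·δs/s)² = (-3×0.0310)² = 0.00865;  (2·δx/x)² = (2×0.0160)² = 0.00102;  (1·δq/q)² = (1×0.100)² = 0.0100;  (½·δw/w)² = (0.5×0.0460)² = 0.000529;  (-2·δa/a)² = (-2×0.0880)² = 0.0310
δQ/Q = √(0.0512) = 0.226

22.6%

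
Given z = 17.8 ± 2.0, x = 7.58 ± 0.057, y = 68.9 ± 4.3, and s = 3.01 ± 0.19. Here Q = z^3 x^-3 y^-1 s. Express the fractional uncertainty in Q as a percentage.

34.9%

For a monomial Q ∝ z^3, x^-3, y^-1, s, fractional errors add in quadrature:
  (3·δz/z)² = (3×0.112)² = 0.114;  (-3·δx/x)² = (-3×0.00752)² = 0.000509;  (-1·δy/y)² = (-1×0.0624)² = 0.00389;  (1·δs/s)² = (1×0.0631)² = 0.00398
δQ/Q = √(0.122) = 0.349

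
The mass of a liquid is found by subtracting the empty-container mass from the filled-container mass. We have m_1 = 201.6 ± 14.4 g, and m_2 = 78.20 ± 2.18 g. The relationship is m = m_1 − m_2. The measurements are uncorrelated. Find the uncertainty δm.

Absolute uncertainties add in quadrature for a linear combination:
  (δm_1)² = 207;  (δm_2)² = 4.75
δm = √(212) = 14.6 g

14.6 g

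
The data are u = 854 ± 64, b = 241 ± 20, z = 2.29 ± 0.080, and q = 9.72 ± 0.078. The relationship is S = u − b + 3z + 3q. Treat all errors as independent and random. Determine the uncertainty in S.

Sums and differences: (δS)² = Σ (cᵢ δxᵢ)².
  (δu)² = 4100;  (δb)² = 400;  (3·δz)² = 0.0576;  (3·δq)² = 0.0548
δS = √(4500) = 67.1

67.1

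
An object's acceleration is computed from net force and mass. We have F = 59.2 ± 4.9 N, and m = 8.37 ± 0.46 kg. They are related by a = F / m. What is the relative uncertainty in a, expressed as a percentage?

Relative error in a monomial: (δa/a)² = Σ (nᵢ · δxᵢ/xᵢ)².
  (1·δF/F)² = (1×0.0828)² = 0.00685;  (-1·δm/m)² = (-1×0.0550)² = 0.00302
δa/a = √(0.00987) = 0.0994

9.94%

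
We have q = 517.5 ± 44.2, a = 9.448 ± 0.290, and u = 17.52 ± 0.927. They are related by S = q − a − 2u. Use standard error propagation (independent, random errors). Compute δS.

44.2

Sums and differences: (δS)² = Σ (cᵢ δxᵢ)².
  (δq)² = 1950;  (δa)² = 0.0841;  (2·δu)² = 3.44
δS = √(1960) = 44.2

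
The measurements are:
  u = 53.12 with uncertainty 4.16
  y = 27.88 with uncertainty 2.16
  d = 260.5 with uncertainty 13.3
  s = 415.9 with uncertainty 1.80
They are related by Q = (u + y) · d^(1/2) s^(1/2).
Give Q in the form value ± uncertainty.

Let w = u + y = 81.00. δw = √(δu² + δy²) = √(17.3 + 4.67) = 4.69, so δw/w = 0.0579.
Q is then a monomial in w, d, s:
δQ/Q = √((δw/w)² + (½·δd/d)² + (½·δs/s)²) = √(0.00335 + 0.000652 + 4.68e-06) = 0.0633
Q = 26660, so δQ = 0.0633 × 26660 = 1690.

26660 ± 1690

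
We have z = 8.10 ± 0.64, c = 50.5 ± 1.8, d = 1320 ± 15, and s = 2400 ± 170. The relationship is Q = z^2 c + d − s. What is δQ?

563

Let p = z^2·c = 3310. δp/p = √((2·δz/z)² + (1·δc/c)²) = √(0.0250 + 0.00127) = 0.162, so δp = 537.
Q = p + d − s: δQ = √(δp² + δd² + δs²) = √(2.88e+05 + 225 + 28900) = 563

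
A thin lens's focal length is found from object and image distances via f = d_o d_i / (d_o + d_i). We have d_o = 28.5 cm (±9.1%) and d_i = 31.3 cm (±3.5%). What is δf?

∂f/∂d_o = (d_i/(d_o+d_i))² = 0.274;  ∂f/∂d_i = (d_o/(d_o+d_i))² = 0.227
δf = √((∂f/∂d_o · δd_o)² + (∂f/∂d_i · δd_i)²) = √(0.505 + 0.0619) = 0.753 cm

0.753 cm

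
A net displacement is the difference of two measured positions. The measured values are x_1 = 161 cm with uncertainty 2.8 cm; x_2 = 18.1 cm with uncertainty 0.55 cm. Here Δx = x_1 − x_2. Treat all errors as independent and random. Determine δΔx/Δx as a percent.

2.00%

Absolute uncertainties add in quadrature for a linear combination:
  (δx_1)² = 7.84;  (δx_2)² = 0.303
δΔx = √(8.14) = 2.85 cm
Δx = 143 cm, so δΔx/Δx = 2.85/143 = 0.0200.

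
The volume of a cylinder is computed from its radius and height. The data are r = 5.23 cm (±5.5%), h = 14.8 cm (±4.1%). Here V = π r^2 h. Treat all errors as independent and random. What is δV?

Products/powers → add relative errors in quadrature, weighted by exponent:
  (2·δr/r)² = (2×0.0550)² = 0.0121;  (1·δh/h)² = (1×0.0410)² = 0.00168
δV/V = √(0.0138) = 0.117
V = 1270 cm^3, so δV = 0.117 × 1270 = 149 cm^3.

149 cm^3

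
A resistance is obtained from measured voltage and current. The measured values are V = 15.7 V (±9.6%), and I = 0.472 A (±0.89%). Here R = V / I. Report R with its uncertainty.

33.3 ± 3.21 Ω

For a monomial R ∝ V, I^-1, fractional errors add in quadrature:
  (1·δV/V)² = (1×0.0960)² = 0.00922;  (-1·δI/I)² = (-1×0.00890)² = 7.92e-05
δR/R = √(0.00930) = 0.0964
R = 33.3 Ω, so δR = 0.0964 × 33.3 = 3.21 Ω.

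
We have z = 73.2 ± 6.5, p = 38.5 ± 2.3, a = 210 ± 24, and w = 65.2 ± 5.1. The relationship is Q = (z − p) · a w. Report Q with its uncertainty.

(4.75 ± 1.15) × 10^5

Let u = z − p = 34.7. δu = √(δz² + δp²) = √(42.2 + 5.29) = 6.89, so δu/u = 0.199.
Q is then a monomial in u, a, w:
δQ/Q = √((δu/u)² + (1·δa/a)² + (1·δw/w)²) = √(0.0395 + 0.0131 + 0.00612) = 0.242
Q = 4.75e+05, so δQ = 0.242 × 4.75e+05 = 1.15e+05.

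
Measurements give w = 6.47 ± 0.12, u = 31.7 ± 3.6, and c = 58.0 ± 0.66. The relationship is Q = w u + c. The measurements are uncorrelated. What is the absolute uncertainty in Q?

23.6

Let p = w·u = 205. δp/p = √((1·δw/w)² + (1·δu/u)²) = √(0.000344 + 0.0129) = 0.115, so δp = 23.6.
Q = p + c: δQ = √(δp² + δc²) = √(557 + 0.436) = 23.6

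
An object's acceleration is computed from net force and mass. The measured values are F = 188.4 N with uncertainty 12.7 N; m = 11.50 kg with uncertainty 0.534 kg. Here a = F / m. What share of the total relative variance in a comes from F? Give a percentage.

67.8%

(δa/a)² = (1·δF/F)² + (-1·δm/m)²
  F term: (1×0.0674)² = 0.00454
  m term: (-1×0.0464)² = 0.00216
Total = 0.00670. Share from F = 0.00454/0.00670 = 0.678.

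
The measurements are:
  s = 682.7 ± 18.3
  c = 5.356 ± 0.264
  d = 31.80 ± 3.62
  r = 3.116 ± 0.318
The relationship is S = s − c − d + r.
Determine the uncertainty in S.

18.7

Absolute uncertainties add in quadrature for a linear combination:
  (δs)² = 335;  (δc)² = 0.0697;  (δd)² = 13.1;  (δr)² = 0.101
δS = √(348) = 18.7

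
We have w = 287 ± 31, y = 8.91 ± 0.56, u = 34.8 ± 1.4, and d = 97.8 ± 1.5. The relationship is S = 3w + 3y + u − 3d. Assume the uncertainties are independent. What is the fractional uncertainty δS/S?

Absolute uncertainties add in quadrature for a linear combination:
  (3·δw)² = 8650;  (3·δy)² = 2.82;  (δu)² = 1.96;  (3·δd)² = 20.2
δS = √(8670) = 93.1
S = 629, so δS/S = 93.1/629 = 0.148.

0.148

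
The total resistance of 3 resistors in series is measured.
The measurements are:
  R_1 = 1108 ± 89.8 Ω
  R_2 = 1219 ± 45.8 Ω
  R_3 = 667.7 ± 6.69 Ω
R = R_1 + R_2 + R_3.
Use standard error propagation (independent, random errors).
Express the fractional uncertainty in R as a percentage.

3.37%

For a sum/difference, combine absolute errors in quadrature:
  (δR_1)² = 8060;  (δR_2)² = 2100;  (δR_3)² = 44.8
δR = √(10200) = 101 Ω
R = 2995 Ω, so δR/R = 101/2995 = 0.0337.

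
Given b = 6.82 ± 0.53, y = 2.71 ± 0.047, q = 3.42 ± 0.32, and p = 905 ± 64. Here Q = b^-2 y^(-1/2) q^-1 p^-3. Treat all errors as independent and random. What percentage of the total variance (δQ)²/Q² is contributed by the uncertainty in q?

(δQ/Q)² = (-2·δb/b)² + (−½·δy/y)² + (-1·δq/q)² + (-3·δp/p)²
  b term: (-2×0.0777)² = 0.0242
  y term: (-0.5×0.0173)² = 7.52e-05
  q term: (-1×0.0936)² = 0.00875
  p term: (-3×0.0707)² = 0.0450
Total = 0.0780. Share from q = 0.00875/0.0780 = 0.112.

11.2%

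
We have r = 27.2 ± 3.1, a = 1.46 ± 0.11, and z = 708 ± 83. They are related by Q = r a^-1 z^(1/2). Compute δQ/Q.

0.149

For a monomial Q ∝ r, a^-1, z^(1/2), fractional errors add in quadrature:
  (1·δr/r)² = (1×0.114)² = 0.0130;  (-1·δa/a)² = (-1×0.0753)² = 0.00568;  (½·δz/z)² = (0.5×0.117)² = 0.00344
δQ/Q = √(0.0221) = 0.149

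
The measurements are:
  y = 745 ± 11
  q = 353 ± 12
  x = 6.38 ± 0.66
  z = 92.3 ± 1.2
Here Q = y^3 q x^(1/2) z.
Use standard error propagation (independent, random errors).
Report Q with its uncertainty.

Q is a product of powers, so relative uncertainties combine in quadrature:
  (3·δy/y)² = (3×0.0148)² = 0.00196;  (1·δq/q)² = (1×0.0340)² = 0.00116;  (½·δx/x)² = (0.5×0.103)² = 0.00268;  (1·δz/z)² = (1×0.0130)² = 0.000169
δQ/Q = √(0.00596) = 0.0772
Q = 3.4e+13, so δQ = 0.0772 × 3.4e+13 = 2.63e+12.

(3.40 ± 0.263) × 10^13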